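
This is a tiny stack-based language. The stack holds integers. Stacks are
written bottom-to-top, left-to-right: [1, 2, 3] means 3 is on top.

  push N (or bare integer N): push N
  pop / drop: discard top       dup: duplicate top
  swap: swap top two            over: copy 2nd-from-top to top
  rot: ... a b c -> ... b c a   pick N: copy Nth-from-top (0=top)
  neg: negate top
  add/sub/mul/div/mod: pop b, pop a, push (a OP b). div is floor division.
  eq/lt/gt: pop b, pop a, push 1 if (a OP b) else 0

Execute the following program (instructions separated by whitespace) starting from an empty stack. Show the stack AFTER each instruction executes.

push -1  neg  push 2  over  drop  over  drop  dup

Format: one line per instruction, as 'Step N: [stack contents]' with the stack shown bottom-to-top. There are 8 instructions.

Step 1: [-1]
Step 2: [1]
Step 3: [1, 2]
Step 4: [1, 2, 1]
Step 5: [1, 2]
Step 6: [1, 2, 1]
Step 7: [1, 2]
Step 8: [1, 2, 2]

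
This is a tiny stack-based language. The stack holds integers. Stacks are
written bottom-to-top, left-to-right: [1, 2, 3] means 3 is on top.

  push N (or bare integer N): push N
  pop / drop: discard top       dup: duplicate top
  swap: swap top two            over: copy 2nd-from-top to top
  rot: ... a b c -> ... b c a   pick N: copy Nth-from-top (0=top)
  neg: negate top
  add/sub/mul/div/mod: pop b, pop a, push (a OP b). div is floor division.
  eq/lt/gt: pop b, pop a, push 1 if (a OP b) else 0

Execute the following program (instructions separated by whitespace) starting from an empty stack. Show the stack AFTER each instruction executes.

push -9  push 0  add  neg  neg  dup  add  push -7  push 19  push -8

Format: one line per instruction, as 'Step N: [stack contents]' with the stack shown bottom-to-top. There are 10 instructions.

Step 1: [-9]
Step 2: [-9, 0]
Step 3: [-9]
Step 4: [9]
Step 5: [-9]
Step 6: [-9, -9]
Step 7: [-18]
Step 8: [-18, -7]
Step 9: [-18, -7, 19]
Step 10: [-18, -7, 19, -8]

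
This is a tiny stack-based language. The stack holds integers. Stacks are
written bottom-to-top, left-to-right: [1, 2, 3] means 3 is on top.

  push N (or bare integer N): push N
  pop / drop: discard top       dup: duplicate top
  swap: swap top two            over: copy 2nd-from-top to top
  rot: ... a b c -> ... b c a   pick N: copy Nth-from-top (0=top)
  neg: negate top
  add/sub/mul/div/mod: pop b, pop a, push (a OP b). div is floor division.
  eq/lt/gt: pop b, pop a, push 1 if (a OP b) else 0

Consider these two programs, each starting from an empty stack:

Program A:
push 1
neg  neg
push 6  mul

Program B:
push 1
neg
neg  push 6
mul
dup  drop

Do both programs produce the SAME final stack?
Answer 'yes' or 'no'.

Program A trace:
  After 'push 1': [1]
  After 'neg': [-1]
  After 'neg': [1]
  After 'push 6': [1, 6]
  After 'mul': [6]
Program A final stack: [6]

Program B trace:
  After 'push 1': [1]
  After 'neg': [-1]
  After 'neg': [1]
  After 'push 6': [1, 6]
  After 'mul': [6]
  After 'dup': [6, 6]
  After 'drop': [6]
Program B final stack: [6]
Same: yes

Answer: yes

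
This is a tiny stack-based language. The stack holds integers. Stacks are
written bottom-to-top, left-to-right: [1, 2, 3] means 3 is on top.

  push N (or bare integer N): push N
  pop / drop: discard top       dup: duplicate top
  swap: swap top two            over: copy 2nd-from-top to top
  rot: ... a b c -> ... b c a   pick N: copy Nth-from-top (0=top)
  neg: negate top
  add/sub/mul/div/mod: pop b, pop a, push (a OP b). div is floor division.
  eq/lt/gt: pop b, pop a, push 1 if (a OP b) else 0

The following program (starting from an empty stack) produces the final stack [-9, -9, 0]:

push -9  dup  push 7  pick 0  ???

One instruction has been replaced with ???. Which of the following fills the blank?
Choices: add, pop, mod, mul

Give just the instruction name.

Stack before ???: [-9, -9, 7, 7]
Stack after ???:  [-9, -9, 0]
Checking each choice:
  add: produces [-9, -9, 14]
  pop: produces [-9, -9, 7]
  mod: MATCH
  mul: produces [-9, -9, 49]


Answer: mod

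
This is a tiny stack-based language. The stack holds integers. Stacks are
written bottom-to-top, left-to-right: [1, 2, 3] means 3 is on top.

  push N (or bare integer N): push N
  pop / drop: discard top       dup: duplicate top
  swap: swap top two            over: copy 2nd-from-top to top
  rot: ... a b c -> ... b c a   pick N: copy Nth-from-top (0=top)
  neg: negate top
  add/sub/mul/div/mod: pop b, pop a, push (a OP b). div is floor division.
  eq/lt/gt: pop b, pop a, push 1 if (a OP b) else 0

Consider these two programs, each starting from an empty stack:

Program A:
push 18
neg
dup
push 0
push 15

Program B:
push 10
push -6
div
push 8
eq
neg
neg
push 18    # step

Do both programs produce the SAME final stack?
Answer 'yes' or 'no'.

Answer: no

Derivation:
Program A trace:
  After 'push 18': [18]
  After 'neg': [-18]
  After 'dup': [-18, -18]
  After 'push 0': [-18, -18, 0]
  After 'push 15': [-18, -18, 0, 15]
Program A final stack: [-18, -18, 0, 15]

Program B trace:
  After 'push 10': [10]
  After 'push -6': [10, -6]
  After 'div': [-2]
  After 'push 8': [-2, 8]
  After 'eq': [0]
  After 'neg': [0]
  After 'neg': [0]
  After 'push 18': [0, 18]
Program B final stack: [0, 18]
Same: no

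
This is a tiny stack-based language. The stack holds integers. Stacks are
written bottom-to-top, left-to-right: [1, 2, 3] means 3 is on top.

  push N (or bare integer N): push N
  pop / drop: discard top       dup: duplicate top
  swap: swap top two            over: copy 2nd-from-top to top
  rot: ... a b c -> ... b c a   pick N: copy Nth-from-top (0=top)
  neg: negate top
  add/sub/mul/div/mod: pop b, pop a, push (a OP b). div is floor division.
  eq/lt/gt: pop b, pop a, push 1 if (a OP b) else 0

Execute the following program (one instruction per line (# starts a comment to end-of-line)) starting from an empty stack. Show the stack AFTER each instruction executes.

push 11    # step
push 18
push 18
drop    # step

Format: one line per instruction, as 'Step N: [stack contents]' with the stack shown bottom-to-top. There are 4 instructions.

Step 1: [11]
Step 2: [11, 18]
Step 3: [11, 18, 18]
Step 4: [11, 18]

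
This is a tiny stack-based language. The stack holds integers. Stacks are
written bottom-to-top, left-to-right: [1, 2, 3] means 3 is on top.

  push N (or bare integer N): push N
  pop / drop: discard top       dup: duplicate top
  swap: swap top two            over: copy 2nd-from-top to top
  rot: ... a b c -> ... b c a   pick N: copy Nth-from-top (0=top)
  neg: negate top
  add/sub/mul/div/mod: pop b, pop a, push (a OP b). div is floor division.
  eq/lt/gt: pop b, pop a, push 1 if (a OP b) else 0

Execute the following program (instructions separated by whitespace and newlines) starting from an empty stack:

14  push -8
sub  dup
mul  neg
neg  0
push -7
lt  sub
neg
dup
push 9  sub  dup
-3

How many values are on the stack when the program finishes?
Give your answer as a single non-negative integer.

Answer: 4

Derivation:
After 'push 14': stack = [14] (depth 1)
After 'push -8': stack = [14, -8] (depth 2)
After 'sub': stack = [22] (depth 1)
After 'dup': stack = [22, 22] (depth 2)
After 'mul': stack = [484] (depth 1)
After 'neg': stack = [-484] (depth 1)
After 'neg': stack = [484] (depth 1)
After 'push 0': stack = [484, 0] (depth 2)
After 'push -7': stack = [484, 0, -7] (depth 3)
After 'lt': stack = [484, 0] (depth 2)
After 'sub': stack = [484] (depth 1)
After 'neg': stack = [-484] (depth 1)
After 'dup': stack = [-484, -484] (depth 2)
After 'push 9': stack = [-484, -484, 9] (depth 3)
After 'sub': stack = [-484, -493] (depth 2)
After 'dup': stack = [-484, -493, -493] (depth 3)
After 'push -3': stack = [-484, -493, -493, -3] (depth 4)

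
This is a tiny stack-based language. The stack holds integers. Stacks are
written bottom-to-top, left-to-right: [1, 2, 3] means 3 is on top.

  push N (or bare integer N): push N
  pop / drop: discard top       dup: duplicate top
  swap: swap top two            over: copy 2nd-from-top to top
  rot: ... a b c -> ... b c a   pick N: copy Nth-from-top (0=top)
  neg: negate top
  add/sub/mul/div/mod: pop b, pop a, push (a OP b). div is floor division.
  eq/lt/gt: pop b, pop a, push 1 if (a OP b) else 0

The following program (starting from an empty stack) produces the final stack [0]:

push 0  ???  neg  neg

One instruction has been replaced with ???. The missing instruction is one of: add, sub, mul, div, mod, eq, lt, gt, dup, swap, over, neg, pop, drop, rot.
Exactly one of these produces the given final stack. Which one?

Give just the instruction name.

Answer: neg

Derivation:
Stack before ???: [0]
Stack after ???:  [0]
The instruction that transforms [0] -> [0] is: neg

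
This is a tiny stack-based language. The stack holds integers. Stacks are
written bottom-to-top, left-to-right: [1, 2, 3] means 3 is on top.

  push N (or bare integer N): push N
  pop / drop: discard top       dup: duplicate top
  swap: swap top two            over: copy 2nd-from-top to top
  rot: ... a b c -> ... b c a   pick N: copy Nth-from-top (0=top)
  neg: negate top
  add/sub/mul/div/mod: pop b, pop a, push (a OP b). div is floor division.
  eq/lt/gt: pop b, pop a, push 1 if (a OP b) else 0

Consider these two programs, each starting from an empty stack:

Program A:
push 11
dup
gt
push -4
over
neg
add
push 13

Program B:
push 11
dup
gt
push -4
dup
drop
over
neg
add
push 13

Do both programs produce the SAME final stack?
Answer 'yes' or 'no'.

Answer: yes

Derivation:
Program A trace:
  After 'push 11': [11]
  After 'dup': [11, 11]
  After 'gt': [0]
  After 'push -4': [0, -4]
  After 'over': [0, -4, 0]
  After 'neg': [0, -4, 0]
  After 'add': [0, -4]
  After 'push 13': [0, -4, 13]
Program A final stack: [0, -4, 13]

Program B trace:
  After 'push 11': [11]
  After 'dup': [11, 11]
  After 'gt': [0]
  After 'push -4': [0, -4]
  After 'dup': [0, -4, -4]
  After 'drop': [0, -4]
  After 'over': [0, -4, 0]
  After 'neg': [0, -4, 0]
  After 'add': [0, -4]
  After 'push 13': [0, -4, 13]
Program B final stack: [0, -4, 13]
Same: yes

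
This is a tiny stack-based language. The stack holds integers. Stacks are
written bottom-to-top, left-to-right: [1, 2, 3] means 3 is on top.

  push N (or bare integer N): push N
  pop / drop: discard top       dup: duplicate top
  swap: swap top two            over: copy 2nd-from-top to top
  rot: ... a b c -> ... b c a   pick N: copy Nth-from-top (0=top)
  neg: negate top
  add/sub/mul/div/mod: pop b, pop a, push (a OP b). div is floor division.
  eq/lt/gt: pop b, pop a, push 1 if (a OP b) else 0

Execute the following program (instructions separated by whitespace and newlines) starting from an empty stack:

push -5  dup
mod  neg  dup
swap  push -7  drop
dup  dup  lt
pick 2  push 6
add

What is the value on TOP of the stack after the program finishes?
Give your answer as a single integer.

After 'push -5': [-5]
After 'dup': [-5, -5]
After 'mod': [0]
After 'neg': [0]
After 'dup': [0, 0]
After 'swap': [0, 0]
After 'push -7': [0, 0, -7]
After 'drop': [0, 0]
After 'dup': [0, 0, 0]
After 'dup': [0, 0, 0, 0]
After 'lt': [0, 0, 0]
After 'pick 2': [0, 0, 0, 0]
After 'push 6': [0, 0, 0, 0, 6]
After 'add': [0, 0, 0, 6]

Answer: 6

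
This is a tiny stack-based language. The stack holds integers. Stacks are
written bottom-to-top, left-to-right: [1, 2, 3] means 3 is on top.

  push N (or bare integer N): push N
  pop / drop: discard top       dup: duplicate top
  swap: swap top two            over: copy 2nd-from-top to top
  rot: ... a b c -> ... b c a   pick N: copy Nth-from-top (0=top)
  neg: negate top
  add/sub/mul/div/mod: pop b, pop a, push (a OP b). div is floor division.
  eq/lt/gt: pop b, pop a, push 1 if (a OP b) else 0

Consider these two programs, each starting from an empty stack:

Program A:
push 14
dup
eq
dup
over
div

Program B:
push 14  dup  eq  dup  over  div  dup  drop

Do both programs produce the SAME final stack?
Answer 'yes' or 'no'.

Answer: yes

Derivation:
Program A trace:
  After 'push 14': [14]
  After 'dup': [14, 14]
  After 'eq': [1]
  After 'dup': [1, 1]
  After 'over': [1, 1, 1]
  After 'div': [1, 1]
Program A final stack: [1, 1]

Program B trace:
  After 'push 14': [14]
  After 'dup': [14, 14]
  After 'eq': [1]
  After 'dup': [1, 1]
  After 'over': [1, 1, 1]
  After 'div': [1, 1]
  After 'dup': [1, 1, 1]
  After 'drop': [1, 1]
Program B final stack: [1, 1]
Same: yes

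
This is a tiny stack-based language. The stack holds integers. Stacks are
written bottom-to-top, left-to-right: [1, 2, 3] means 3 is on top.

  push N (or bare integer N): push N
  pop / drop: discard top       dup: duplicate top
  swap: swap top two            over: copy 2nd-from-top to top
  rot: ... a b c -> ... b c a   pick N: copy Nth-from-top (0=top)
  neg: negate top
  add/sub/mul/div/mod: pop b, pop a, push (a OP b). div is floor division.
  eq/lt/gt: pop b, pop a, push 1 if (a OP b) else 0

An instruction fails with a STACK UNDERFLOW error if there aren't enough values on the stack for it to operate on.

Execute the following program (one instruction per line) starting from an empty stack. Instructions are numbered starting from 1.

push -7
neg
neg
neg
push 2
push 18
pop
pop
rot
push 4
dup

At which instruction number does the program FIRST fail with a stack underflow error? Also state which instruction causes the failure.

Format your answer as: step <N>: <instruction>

Step 1 ('push -7'): stack = [-7], depth = 1
Step 2 ('neg'): stack = [7], depth = 1
Step 3 ('neg'): stack = [-7], depth = 1
Step 4 ('neg'): stack = [7], depth = 1
Step 5 ('push 2'): stack = [7, 2], depth = 2
Step 6 ('push 18'): stack = [7, 2, 18], depth = 3
Step 7 ('pop'): stack = [7, 2], depth = 2
Step 8 ('pop'): stack = [7], depth = 1
Step 9 ('rot'): needs 3 value(s) but depth is 1 — STACK UNDERFLOW

Answer: step 9: rot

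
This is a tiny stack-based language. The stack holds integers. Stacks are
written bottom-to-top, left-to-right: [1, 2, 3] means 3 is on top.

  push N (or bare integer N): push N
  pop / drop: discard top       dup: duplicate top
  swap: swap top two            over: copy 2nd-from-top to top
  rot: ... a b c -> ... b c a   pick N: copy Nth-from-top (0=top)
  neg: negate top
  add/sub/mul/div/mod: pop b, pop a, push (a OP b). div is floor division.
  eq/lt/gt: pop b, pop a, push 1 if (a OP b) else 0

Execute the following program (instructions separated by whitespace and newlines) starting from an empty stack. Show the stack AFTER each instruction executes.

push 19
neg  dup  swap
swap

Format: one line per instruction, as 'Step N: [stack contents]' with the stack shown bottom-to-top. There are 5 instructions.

Step 1: [19]
Step 2: [-19]
Step 3: [-19, -19]
Step 4: [-19, -19]
Step 5: [-19, -19]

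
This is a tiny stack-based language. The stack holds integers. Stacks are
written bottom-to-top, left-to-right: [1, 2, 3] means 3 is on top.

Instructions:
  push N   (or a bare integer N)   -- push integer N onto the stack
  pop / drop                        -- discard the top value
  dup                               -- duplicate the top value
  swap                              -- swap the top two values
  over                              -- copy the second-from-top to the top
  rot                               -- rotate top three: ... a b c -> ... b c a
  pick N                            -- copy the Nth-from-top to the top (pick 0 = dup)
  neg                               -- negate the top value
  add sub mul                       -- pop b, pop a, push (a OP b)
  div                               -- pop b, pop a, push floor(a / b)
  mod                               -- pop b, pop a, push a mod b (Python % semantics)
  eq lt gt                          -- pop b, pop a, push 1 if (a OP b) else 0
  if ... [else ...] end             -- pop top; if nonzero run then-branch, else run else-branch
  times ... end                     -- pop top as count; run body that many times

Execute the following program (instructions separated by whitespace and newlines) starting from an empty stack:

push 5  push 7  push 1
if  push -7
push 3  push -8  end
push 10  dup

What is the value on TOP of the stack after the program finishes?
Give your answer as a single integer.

Answer: 10

Derivation:
After 'push 5': [5]
After 'push 7': [5, 7]
After 'push 1': [5, 7, 1]
After 'if': [5, 7]
After 'push -7': [5, 7, -7]
After 'push 3': [5, 7, -7, 3]
After 'push -8': [5, 7, -7, 3, -8]
After 'push 10': [5, 7, -7, 3, -8, 10]
After 'dup': [5, 7, -7, 3, -8, 10, 10]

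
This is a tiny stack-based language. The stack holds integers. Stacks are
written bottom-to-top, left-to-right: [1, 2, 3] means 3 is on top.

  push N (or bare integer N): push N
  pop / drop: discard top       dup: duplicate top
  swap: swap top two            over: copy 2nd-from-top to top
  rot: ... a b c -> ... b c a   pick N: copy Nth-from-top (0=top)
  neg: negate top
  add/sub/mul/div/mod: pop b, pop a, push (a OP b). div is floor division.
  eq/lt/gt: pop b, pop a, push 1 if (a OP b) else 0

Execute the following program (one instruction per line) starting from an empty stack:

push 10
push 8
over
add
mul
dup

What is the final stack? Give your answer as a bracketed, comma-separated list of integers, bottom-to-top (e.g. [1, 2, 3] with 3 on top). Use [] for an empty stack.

After 'push 10': [10]
After 'push 8': [10, 8]
After 'over': [10, 8, 10]
After 'add': [10, 18]
After 'mul': [180]
After 'dup': [180, 180]

Answer: [180, 180]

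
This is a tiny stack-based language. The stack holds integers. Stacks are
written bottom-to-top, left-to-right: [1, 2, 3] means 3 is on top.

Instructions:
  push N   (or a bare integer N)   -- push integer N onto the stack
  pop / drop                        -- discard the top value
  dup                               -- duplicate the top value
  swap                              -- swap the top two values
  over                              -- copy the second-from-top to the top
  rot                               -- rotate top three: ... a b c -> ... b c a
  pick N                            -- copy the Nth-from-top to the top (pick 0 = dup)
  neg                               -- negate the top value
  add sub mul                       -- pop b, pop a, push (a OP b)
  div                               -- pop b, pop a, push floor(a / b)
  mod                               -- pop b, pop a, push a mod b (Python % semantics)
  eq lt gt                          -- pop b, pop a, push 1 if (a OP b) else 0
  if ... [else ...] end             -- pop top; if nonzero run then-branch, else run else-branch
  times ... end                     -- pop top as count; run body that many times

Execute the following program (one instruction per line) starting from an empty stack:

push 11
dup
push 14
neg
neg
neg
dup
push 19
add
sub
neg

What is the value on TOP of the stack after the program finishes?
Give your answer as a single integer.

After 'push 11': [11]
After 'dup': [11, 11]
After 'push 14': [11, 11, 14]
After 'neg': [11, 11, -14]
After 'neg': [11, 11, 14]
After 'neg': [11, 11, -14]
After 'dup': [11, 11, -14, -14]
After 'push 19': [11, 11, -14, -14, 19]
After 'add': [11, 11, -14, 5]
After 'sub': [11, 11, -19]
After 'neg': [11, 11, 19]

Answer: 19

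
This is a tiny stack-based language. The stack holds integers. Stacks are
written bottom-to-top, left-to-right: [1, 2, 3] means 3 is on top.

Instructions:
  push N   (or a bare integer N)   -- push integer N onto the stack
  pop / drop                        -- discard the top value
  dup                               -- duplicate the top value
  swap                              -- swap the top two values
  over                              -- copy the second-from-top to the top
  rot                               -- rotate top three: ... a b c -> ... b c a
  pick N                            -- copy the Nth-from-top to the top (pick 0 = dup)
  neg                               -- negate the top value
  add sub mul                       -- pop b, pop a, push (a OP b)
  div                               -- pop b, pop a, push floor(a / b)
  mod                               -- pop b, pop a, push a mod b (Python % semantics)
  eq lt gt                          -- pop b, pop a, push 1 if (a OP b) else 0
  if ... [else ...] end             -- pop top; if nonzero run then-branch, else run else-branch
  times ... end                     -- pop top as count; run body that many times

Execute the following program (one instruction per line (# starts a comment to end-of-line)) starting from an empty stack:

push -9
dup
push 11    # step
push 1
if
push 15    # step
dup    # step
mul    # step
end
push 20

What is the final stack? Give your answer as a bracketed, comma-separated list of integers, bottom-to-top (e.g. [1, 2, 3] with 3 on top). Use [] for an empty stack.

Answer: [-9, -9, 11, 225, 20]

Derivation:
After 'push -9': [-9]
After 'dup': [-9, -9]
After 'push 11': [-9, -9, 11]
After 'push 1': [-9, -9, 11, 1]
After 'if': [-9, -9, 11]
After 'push 15': [-9, -9, 11, 15]
After 'dup': [-9, -9, 11, 15, 15]
After 'mul': [-9, -9, 11, 225]
After 'push 20': [-9, -9, 11, 225, 20]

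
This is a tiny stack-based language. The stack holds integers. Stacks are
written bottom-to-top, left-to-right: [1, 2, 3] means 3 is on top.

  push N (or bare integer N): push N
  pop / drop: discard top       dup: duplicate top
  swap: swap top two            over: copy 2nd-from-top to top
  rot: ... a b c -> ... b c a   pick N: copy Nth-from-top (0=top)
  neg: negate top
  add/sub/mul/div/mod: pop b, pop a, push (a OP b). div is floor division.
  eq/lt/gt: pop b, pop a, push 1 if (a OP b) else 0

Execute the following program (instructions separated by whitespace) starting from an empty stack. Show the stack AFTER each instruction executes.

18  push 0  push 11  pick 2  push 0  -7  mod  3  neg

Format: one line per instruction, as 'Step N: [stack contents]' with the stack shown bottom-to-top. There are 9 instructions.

Step 1: [18]
Step 2: [18, 0]
Step 3: [18, 0, 11]
Step 4: [18, 0, 11, 18]
Step 5: [18, 0, 11, 18, 0]
Step 6: [18, 0, 11, 18, 0, -7]
Step 7: [18, 0, 11, 18, 0]
Step 8: [18, 0, 11, 18, 0, 3]
Step 9: [18, 0, 11, 18, 0, -3]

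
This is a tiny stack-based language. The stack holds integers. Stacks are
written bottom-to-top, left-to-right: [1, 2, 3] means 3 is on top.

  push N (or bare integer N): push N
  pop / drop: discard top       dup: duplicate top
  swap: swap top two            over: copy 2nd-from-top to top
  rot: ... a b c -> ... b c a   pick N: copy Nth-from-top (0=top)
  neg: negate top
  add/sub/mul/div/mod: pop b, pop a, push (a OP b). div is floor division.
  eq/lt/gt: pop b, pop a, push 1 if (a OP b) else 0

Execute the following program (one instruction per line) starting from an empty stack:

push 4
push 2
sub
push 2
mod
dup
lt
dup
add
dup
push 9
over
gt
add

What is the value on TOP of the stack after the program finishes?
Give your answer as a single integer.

After 'push 4': [4]
After 'push 2': [4, 2]
After 'sub': [2]
After 'push 2': [2, 2]
After 'mod': [0]
After 'dup': [0, 0]
After 'lt': [0]
After 'dup': [0, 0]
After 'add': [0]
After 'dup': [0, 0]
After 'push 9': [0, 0, 9]
After 'over': [0, 0, 9, 0]
After 'gt': [0, 0, 1]
After 'add': [0, 1]

Answer: 1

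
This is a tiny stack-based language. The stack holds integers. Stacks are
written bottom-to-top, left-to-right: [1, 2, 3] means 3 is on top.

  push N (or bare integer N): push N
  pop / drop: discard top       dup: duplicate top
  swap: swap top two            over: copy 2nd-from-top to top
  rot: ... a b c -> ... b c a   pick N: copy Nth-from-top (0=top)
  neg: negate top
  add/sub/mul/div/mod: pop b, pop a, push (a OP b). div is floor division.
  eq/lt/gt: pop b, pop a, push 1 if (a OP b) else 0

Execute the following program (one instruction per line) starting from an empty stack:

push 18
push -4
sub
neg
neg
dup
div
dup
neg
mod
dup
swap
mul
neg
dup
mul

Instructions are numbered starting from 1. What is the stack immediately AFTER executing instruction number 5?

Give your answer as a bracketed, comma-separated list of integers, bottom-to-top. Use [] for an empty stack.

Step 1 ('push 18'): [18]
Step 2 ('push -4'): [18, -4]
Step 3 ('sub'): [22]
Step 4 ('neg'): [-22]
Step 5 ('neg'): [22]

Answer: [22]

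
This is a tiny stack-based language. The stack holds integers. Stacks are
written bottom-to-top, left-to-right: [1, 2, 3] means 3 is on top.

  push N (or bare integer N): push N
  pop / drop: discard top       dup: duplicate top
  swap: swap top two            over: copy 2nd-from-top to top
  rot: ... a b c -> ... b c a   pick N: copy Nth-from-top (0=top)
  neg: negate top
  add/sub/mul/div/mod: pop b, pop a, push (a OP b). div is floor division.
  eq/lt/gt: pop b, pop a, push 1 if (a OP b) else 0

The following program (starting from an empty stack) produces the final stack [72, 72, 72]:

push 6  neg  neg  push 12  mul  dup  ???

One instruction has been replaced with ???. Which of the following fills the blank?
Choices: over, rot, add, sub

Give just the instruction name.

Stack before ???: [72, 72]
Stack after ???:  [72, 72, 72]
Checking each choice:
  over: MATCH
  rot: stack underflow (need 3, have 2)
  add: produces [144]
  sub: produces [0]


Answer: over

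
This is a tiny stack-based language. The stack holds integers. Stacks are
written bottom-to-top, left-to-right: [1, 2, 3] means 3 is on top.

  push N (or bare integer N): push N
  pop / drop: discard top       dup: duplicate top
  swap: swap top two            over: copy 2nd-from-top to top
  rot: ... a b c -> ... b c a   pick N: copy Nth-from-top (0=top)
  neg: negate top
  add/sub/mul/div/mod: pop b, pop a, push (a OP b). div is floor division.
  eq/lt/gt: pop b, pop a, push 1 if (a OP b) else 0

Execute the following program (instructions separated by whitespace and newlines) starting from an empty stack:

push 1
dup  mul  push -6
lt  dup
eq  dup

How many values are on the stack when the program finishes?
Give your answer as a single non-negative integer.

Answer: 2

Derivation:
After 'push 1': stack = [1] (depth 1)
After 'dup': stack = [1, 1] (depth 2)
After 'mul': stack = [1] (depth 1)
After 'push -6': stack = [1, -6] (depth 2)
After 'lt': stack = [0] (depth 1)
After 'dup': stack = [0, 0] (depth 2)
After 'eq': stack = [1] (depth 1)
After 'dup': stack = [1, 1] (depth 2)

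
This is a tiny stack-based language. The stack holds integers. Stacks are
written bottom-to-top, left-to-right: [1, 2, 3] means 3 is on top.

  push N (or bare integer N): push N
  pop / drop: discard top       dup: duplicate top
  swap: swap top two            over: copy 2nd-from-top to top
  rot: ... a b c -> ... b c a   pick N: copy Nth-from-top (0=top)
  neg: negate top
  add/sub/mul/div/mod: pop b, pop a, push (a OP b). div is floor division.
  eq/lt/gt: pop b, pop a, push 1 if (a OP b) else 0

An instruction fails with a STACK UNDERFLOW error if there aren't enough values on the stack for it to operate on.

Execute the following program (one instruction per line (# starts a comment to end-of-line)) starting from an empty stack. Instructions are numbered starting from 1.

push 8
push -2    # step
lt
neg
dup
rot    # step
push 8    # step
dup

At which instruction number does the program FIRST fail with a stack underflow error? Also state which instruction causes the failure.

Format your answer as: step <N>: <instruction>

Answer: step 6: rot

Derivation:
Step 1 ('push 8'): stack = [8], depth = 1
Step 2 ('push -2'): stack = [8, -2], depth = 2
Step 3 ('lt'): stack = [0], depth = 1
Step 4 ('neg'): stack = [0], depth = 1
Step 5 ('dup'): stack = [0, 0], depth = 2
Step 6 ('rot'): needs 3 value(s) but depth is 2 — STACK UNDERFLOW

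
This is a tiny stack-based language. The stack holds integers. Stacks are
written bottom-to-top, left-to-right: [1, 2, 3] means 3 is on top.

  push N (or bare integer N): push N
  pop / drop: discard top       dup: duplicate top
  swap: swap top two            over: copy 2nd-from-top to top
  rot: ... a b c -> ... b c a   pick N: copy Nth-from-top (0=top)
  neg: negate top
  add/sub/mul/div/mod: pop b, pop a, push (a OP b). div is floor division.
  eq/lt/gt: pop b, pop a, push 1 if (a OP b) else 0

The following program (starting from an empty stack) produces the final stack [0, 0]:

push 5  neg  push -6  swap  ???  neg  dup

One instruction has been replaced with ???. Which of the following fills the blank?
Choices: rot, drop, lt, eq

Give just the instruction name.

Stack before ???: [-6, -5]
Stack after ???:  [0]
Checking each choice:
  rot: stack underflow (need 3, have 2)
  drop: produces [6, 6]
  lt: produces [-1, -1]
  eq: MATCH


Answer: eq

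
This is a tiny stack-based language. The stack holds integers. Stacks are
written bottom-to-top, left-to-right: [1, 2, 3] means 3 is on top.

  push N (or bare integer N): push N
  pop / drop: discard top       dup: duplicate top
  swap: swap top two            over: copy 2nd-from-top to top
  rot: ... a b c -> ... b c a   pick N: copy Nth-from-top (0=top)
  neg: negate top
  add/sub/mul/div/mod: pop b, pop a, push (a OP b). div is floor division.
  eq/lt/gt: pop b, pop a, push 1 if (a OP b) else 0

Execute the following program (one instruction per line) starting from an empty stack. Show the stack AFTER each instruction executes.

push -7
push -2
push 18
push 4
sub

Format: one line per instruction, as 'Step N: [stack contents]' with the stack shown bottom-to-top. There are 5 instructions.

Step 1: [-7]
Step 2: [-7, -2]
Step 3: [-7, -2, 18]
Step 4: [-7, -2, 18, 4]
Step 5: [-7, -2, 14]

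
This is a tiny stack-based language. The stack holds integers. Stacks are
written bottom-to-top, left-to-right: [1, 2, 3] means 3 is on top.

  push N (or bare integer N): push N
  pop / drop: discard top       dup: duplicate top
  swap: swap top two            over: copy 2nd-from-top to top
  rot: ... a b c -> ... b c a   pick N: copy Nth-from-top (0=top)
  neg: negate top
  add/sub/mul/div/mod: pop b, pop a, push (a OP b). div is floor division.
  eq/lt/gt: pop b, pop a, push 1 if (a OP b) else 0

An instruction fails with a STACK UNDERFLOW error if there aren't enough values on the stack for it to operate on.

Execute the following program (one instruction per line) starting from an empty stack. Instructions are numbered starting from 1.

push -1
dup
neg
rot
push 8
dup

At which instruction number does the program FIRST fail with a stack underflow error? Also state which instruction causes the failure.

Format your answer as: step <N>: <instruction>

Answer: step 4: rot

Derivation:
Step 1 ('push -1'): stack = [-1], depth = 1
Step 2 ('dup'): stack = [-1, -1], depth = 2
Step 3 ('neg'): stack = [-1, 1], depth = 2
Step 4 ('rot'): needs 3 value(s) but depth is 2 — STACK UNDERFLOW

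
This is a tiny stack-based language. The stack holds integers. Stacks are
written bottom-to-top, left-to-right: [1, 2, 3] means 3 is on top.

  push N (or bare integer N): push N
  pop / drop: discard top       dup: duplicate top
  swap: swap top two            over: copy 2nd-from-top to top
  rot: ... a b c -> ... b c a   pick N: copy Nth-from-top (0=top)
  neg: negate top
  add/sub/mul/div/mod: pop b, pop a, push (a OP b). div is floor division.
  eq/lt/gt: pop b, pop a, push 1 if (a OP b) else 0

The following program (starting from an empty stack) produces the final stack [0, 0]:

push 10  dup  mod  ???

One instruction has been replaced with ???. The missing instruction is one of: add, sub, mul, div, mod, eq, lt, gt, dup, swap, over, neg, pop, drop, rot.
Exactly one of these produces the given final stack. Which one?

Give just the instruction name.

Stack before ???: [0]
Stack after ???:  [0, 0]
The instruction that transforms [0] -> [0, 0] is: dup

Answer: dup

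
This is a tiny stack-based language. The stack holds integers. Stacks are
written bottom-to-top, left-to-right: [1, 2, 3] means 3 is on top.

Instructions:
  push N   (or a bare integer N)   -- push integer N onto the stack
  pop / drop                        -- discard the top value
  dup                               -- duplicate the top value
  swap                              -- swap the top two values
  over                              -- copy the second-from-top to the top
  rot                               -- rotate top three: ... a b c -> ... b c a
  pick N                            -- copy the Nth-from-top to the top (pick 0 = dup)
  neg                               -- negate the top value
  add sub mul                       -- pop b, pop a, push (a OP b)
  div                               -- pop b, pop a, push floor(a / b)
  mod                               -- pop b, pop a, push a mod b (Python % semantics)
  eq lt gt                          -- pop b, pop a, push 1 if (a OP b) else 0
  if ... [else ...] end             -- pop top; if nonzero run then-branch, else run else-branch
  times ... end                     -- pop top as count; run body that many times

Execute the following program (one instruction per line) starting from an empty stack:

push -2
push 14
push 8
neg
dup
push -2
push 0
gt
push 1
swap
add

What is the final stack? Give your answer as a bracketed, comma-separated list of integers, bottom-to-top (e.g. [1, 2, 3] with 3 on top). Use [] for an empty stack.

After 'push -2': [-2]
After 'push 14': [-2, 14]
After 'push 8': [-2, 14, 8]
After 'neg': [-2, 14, -8]
After 'dup': [-2, 14, -8, -8]
After 'push -2': [-2, 14, -8, -8, -2]
After 'push 0': [-2, 14, -8, -8, -2, 0]
After 'gt': [-2, 14, -8, -8, 0]
After 'push 1': [-2, 14, -8, -8, 0, 1]
After 'swap': [-2, 14, -8, -8, 1, 0]
After 'add': [-2, 14, -8, -8, 1]

Answer: [-2, 14, -8, -8, 1]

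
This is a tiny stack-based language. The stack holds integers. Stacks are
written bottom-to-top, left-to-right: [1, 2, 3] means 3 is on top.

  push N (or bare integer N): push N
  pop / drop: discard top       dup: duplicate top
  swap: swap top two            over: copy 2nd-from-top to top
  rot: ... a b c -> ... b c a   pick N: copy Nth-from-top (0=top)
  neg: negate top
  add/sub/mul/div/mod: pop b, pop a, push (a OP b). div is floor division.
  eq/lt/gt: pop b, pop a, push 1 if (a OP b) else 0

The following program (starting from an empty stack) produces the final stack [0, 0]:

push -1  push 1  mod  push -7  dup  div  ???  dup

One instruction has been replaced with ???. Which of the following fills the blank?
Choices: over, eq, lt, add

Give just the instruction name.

Stack before ???: [0, 1]
Stack after ???:  [0]
Checking each choice:
  over: produces [0, 1, 0, 0]
  eq: MATCH
  lt: produces [1, 1]
  add: produces [1, 1]


Answer: eq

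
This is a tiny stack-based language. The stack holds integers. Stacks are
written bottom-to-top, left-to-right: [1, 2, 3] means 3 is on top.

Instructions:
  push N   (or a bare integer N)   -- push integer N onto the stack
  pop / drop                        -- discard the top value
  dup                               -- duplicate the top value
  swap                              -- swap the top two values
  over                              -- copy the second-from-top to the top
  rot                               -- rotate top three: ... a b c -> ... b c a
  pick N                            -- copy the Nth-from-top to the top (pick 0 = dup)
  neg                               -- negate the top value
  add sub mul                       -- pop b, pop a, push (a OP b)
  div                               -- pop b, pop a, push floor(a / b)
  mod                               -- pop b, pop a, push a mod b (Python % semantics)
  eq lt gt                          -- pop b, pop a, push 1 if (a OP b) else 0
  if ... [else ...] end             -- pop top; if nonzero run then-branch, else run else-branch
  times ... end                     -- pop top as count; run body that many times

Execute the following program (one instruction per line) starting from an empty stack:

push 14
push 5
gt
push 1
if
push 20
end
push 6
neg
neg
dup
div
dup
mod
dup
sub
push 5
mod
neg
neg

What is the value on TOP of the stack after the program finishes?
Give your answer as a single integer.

After 'push 14': [14]
After 'push 5': [14, 5]
After 'gt': [1]
After 'push 1': [1, 1]
After 'if': [1]
After 'push 20': [1, 20]
After 'push 6': [1, 20, 6]
After 'neg': [1, 20, -6]
After 'neg': [1, 20, 6]
After 'dup': [1, 20, 6, 6]
After 'div': [1, 20, 1]
After 'dup': [1, 20, 1, 1]
After 'mod': [1, 20, 0]
After 'dup': [1, 20, 0, 0]
After 'sub': [1, 20, 0]
After 'push 5': [1, 20, 0, 5]
After 'mod': [1, 20, 0]
After 'neg': [1, 20, 0]
After 'neg': [1, 20, 0]

Answer: 0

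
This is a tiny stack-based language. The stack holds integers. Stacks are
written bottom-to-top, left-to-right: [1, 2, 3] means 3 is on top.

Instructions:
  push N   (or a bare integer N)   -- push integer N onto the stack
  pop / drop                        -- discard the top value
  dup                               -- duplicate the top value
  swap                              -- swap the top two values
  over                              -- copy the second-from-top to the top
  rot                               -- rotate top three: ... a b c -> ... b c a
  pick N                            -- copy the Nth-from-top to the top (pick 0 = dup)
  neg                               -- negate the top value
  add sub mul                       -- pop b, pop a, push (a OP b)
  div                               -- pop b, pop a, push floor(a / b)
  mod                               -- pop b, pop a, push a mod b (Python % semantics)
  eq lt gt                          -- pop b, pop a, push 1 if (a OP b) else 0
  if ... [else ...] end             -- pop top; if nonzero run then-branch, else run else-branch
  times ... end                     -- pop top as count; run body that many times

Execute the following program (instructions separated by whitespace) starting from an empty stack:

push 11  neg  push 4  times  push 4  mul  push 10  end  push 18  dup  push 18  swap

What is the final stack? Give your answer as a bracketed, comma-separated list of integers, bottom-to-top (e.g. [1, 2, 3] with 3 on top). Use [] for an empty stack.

After 'push 11': [11]
After 'neg': [-11]
After 'push 4': [-11, 4]
After 'times': [-11]
After 'push 4': [-11, 4]
After 'mul': [-44]
After 'push 10': [-44, 10]
After 'push 4': [-44, 10, 4]
After 'mul': [-44, 40]
After 'push 10': [-44, 40, 10]
After 'push 4': [-44, 40, 10, 4]
After 'mul': [-44, 40, 40]
After 'push 10': [-44, 40, 40, 10]
After 'push 4': [-44, 40, 40, 10, 4]
After 'mul': [-44, 40, 40, 40]
After 'push 10': [-44, 40, 40, 40, 10]
After 'push 18': [-44, 40, 40, 40, 10, 18]
After 'dup': [-44, 40, 40, 40, 10, 18, 18]
After 'push 18': [-44, 40, 40, 40, 10, 18, 18, 18]
After 'swap': [-44, 40, 40, 40, 10, 18, 18, 18]

Answer: [-44, 40, 40, 40, 10, 18, 18, 18]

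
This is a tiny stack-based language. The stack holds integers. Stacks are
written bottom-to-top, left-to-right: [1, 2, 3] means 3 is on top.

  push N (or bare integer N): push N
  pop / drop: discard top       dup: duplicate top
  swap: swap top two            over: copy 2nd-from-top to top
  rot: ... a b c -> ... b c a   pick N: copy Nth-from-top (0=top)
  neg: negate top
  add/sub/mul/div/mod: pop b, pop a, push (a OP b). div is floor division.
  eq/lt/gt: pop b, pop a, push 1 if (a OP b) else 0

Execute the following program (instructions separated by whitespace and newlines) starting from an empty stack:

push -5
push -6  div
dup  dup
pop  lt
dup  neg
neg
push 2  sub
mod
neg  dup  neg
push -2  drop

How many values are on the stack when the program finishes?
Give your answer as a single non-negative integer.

After 'push -5': stack = [-5] (depth 1)
After 'push -6': stack = [-5, -6] (depth 2)
After 'div': stack = [0] (depth 1)
After 'dup': stack = [0, 0] (depth 2)
After 'dup': stack = [0, 0, 0] (depth 3)
After 'pop': stack = [0, 0] (depth 2)
After 'lt': stack = [0] (depth 1)
After 'dup': stack = [0, 0] (depth 2)
After 'neg': stack = [0, 0] (depth 2)
After 'neg': stack = [0, 0] (depth 2)
After 'push 2': stack = [0, 0, 2] (depth 3)
After 'sub': stack = [0, -2] (depth 2)
After 'mod': stack = [0] (depth 1)
After 'neg': stack = [0] (depth 1)
After 'dup': stack = [0, 0] (depth 2)
After 'neg': stack = [0, 0] (depth 2)
After 'push -2': stack = [0, 0, -2] (depth 3)
After 'drop': stack = [0, 0] (depth 2)

Answer: 2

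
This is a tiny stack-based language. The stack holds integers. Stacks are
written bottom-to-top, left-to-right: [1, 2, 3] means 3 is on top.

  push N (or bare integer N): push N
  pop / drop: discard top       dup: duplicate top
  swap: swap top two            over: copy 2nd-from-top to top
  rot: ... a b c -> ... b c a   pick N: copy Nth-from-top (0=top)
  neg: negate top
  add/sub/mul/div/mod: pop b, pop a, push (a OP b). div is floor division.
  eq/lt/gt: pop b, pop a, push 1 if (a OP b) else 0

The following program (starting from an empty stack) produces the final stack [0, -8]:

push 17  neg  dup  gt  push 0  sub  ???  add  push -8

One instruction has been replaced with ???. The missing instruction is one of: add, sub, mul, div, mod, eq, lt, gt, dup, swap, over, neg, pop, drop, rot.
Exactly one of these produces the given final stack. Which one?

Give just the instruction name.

Stack before ???: [0]
Stack after ???:  [0, 0]
The instruction that transforms [0] -> [0, 0] is: dup

Answer: dup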